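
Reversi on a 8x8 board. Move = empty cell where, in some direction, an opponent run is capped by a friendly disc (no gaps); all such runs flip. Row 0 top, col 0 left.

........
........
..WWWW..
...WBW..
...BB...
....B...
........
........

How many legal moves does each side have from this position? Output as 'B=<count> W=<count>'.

Answer: B=8 W=5

Derivation:
-- B to move --
(1,1): flips 2 -> legal
(1,2): flips 1 -> legal
(1,3): flips 2 -> legal
(1,4): flips 1 -> legal
(1,5): no bracket -> illegal
(1,6): flips 1 -> legal
(2,1): no bracket -> illegal
(2,6): flips 1 -> legal
(3,1): no bracket -> illegal
(3,2): flips 1 -> legal
(3,6): flips 1 -> legal
(4,2): no bracket -> illegal
(4,5): no bracket -> illegal
(4,6): no bracket -> illegal
B mobility = 8
-- W to move --
(3,2): no bracket -> illegal
(4,2): no bracket -> illegal
(4,5): flips 1 -> legal
(5,2): flips 2 -> legal
(5,3): flips 2 -> legal
(5,5): flips 1 -> legal
(6,3): no bracket -> illegal
(6,4): flips 3 -> legal
(6,5): no bracket -> illegal
W mobility = 5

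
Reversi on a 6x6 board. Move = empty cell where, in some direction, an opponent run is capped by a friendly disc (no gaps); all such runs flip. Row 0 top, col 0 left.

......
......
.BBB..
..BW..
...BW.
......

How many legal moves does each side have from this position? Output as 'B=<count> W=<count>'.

-- B to move --
(2,4): no bracket -> illegal
(3,4): flips 1 -> legal
(3,5): no bracket -> illegal
(4,2): no bracket -> illegal
(4,5): flips 1 -> legal
(5,3): no bracket -> illegal
(5,4): no bracket -> illegal
(5,5): flips 2 -> legal
B mobility = 3
-- W to move --
(1,0): no bracket -> illegal
(1,1): flips 1 -> legal
(1,2): no bracket -> illegal
(1,3): flips 1 -> legal
(1,4): no bracket -> illegal
(2,0): no bracket -> illegal
(2,4): no bracket -> illegal
(3,0): no bracket -> illegal
(3,1): flips 1 -> legal
(3,4): no bracket -> illegal
(4,1): no bracket -> illegal
(4,2): flips 1 -> legal
(5,2): no bracket -> illegal
(5,3): flips 1 -> legal
(5,4): no bracket -> illegal
W mobility = 5

Answer: B=3 W=5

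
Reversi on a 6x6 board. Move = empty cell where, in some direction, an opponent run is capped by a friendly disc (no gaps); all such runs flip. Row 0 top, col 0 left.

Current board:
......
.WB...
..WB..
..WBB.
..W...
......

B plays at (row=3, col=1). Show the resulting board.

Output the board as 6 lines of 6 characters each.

Answer: ......
.WB...
..WB..
.BBBB.
..W...
......

Derivation:
Place B at (3,1); scan 8 dirs for brackets.
Dir NW: first cell '.' (not opp) -> no flip
Dir N: first cell '.' (not opp) -> no flip
Dir NE: opp run (2,2), next='.' -> no flip
Dir W: first cell '.' (not opp) -> no flip
Dir E: opp run (3,2) capped by B -> flip
Dir SW: first cell '.' (not opp) -> no flip
Dir S: first cell '.' (not opp) -> no flip
Dir SE: opp run (4,2), next='.' -> no flip
All flips: (3,2)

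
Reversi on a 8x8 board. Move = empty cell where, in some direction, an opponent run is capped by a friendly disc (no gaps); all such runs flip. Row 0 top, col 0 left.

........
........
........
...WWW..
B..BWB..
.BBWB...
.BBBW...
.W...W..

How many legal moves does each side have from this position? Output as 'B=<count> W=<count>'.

Answer: B=6 W=9

Derivation:
-- B to move --
(2,2): no bracket -> illegal
(2,3): flips 2 -> legal
(2,4): flips 2 -> legal
(2,5): flips 2 -> legal
(2,6): flips 3 -> legal
(3,2): no bracket -> illegal
(3,6): no bracket -> illegal
(4,2): no bracket -> illegal
(4,6): no bracket -> illegal
(5,5): no bracket -> illegal
(6,0): no bracket -> illegal
(6,5): flips 1 -> legal
(6,6): no bracket -> illegal
(7,0): no bracket -> illegal
(7,2): no bracket -> illegal
(7,3): no bracket -> illegal
(7,4): flips 1 -> legal
(7,6): no bracket -> illegal
B mobility = 6
-- W to move --
(3,0): no bracket -> illegal
(3,1): no bracket -> illegal
(3,2): no bracket -> illegal
(3,6): no bracket -> illegal
(4,1): flips 2 -> legal
(4,2): flips 1 -> legal
(4,6): flips 1 -> legal
(5,0): flips 2 -> legal
(5,5): flips 2 -> legal
(5,6): flips 1 -> legal
(6,0): flips 3 -> legal
(6,5): no bracket -> illegal
(7,0): flips 3 -> legal
(7,2): no bracket -> illegal
(7,3): flips 1 -> legal
(7,4): no bracket -> illegal
W mobility = 9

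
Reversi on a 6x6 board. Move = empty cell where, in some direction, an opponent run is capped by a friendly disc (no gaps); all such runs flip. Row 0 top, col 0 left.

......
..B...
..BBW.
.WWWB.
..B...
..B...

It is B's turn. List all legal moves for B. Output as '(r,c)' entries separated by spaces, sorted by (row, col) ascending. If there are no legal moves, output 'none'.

Answer: (1,4) (1,5) (2,0) (2,5) (3,0) (4,0) (4,1) (4,3) (4,4)

Derivation:
(1,3): no bracket -> illegal
(1,4): flips 1 -> legal
(1,5): flips 2 -> legal
(2,0): flips 1 -> legal
(2,1): no bracket -> illegal
(2,5): flips 1 -> legal
(3,0): flips 3 -> legal
(3,5): no bracket -> illegal
(4,0): flips 1 -> legal
(4,1): flips 1 -> legal
(4,3): flips 1 -> legal
(4,4): flips 1 -> legal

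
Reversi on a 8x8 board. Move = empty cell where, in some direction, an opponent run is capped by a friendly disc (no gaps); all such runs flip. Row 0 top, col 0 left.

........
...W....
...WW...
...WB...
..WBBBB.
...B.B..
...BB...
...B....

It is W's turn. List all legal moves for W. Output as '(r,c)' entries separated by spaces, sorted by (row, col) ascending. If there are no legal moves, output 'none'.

(2,5): no bracket -> illegal
(3,2): no bracket -> illegal
(3,5): flips 1 -> legal
(3,6): no bracket -> illegal
(3,7): no bracket -> illegal
(4,7): flips 4 -> legal
(5,2): no bracket -> illegal
(5,4): flips 2 -> legal
(5,6): flips 2 -> legal
(5,7): no bracket -> illegal
(6,2): no bracket -> illegal
(6,5): no bracket -> illegal
(6,6): flips 2 -> legal
(7,2): no bracket -> illegal
(7,4): no bracket -> illegal
(7,5): flips 2 -> legal

Answer: (3,5) (4,7) (5,4) (5,6) (6,6) (7,5)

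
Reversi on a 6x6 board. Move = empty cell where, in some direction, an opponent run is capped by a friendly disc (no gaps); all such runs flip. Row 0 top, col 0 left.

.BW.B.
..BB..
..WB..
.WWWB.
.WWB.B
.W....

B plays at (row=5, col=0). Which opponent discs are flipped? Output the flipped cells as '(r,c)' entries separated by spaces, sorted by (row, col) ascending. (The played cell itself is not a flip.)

Dir NW: edge -> no flip
Dir N: first cell '.' (not opp) -> no flip
Dir NE: opp run (4,1) (3,2) capped by B -> flip
Dir W: edge -> no flip
Dir E: opp run (5,1), next='.' -> no flip
Dir SW: edge -> no flip
Dir S: edge -> no flip
Dir SE: edge -> no flip

Answer: (3,2) (4,1)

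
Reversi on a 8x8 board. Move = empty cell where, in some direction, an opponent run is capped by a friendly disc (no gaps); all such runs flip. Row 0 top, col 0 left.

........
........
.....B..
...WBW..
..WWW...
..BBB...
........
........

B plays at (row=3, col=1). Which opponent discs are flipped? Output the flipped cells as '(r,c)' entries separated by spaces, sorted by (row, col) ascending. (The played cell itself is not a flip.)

Answer: (4,2)

Derivation:
Dir NW: first cell '.' (not opp) -> no flip
Dir N: first cell '.' (not opp) -> no flip
Dir NE: first cell '.' (not opp) -> no flip
Dir W: first cell '.' (not opp) -> no flip
Dir E: first cell '.' (not opp) -> no flip
Dir SW: first cell '.' (not opp) -> no flip
Dir S: first cell '.' (not opp) -> no flip
Dir SE: opp run (4,2) capped by B -> flip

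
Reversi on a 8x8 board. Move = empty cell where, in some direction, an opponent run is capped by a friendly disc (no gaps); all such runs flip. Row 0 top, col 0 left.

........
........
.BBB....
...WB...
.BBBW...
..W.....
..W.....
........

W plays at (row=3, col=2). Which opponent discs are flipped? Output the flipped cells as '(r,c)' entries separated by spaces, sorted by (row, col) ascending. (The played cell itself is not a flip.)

Answer: (4,2)

Derivation:
Dir NW: opp run (2,1), next='.' -> no flip
Dir N: opp run (2,2), next='.' -> no flip
Dir NE: opp run (2,3), next='.' -> no flip
Dir W: first cell '.' (not opp) -> no flip
Dir E: first cell 'W' (not opp) -> no flip
Dir SW: opp run (4,1), next='.' -> no flip
Dir S: opp run (4,2) capped by W -> flip
Dir SE: opp run (4,3), next='.' -> no flip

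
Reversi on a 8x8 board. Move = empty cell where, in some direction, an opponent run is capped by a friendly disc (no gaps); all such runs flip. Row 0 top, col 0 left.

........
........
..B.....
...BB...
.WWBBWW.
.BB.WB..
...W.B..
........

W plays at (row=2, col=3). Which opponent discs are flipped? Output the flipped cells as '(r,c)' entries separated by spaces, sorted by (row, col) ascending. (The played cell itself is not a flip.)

Answer: (3,4)

Derivation:
Dir NW: first cell '.' (not opp) -> no flip
Dir N: first cell '.' (not opp) -> no flip
Dir NE: first cell '.' (not opp) -> no flip
Dir W: opp run (2,2), next='.' -> no flip
Dir E: first cell '.' (not opp) -> no flip
Dir SW: first cell '.' (not opp) -> no flip
Dir S: opp run (3,3) (4,3), next='.' -> no flip
Dir SE: opp run (3,4) capped by W -> flip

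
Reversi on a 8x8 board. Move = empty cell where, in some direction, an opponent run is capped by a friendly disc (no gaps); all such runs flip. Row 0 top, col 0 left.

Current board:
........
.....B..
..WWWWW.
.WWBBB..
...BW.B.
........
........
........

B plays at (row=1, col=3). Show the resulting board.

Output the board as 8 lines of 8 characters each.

Place B at (1,3); scan 8 dirs for brackets.
Dir NW: first cell '.' (not opp) -> no flip
Dir N: first cell '.' (not opp) -> no flip
Dir NE: first cell '.' (not opp) -> no flip
Dir W: first cell '.' (not opp) -> no flip
Dir E: first cell '.' (not opp) -> no flip
Dir SW: opp run (2,2) (3,1), next='.' -> no flip
Dir S: opp run (2,3) capped by B -> flip
Dir SE: opp run (2,4) capped by B -> flip
All flips: (2,3) (2,4)

Answer: ........
...B.B..
..WBBWW.
.WWBBB..
...BW.B.
........
........
........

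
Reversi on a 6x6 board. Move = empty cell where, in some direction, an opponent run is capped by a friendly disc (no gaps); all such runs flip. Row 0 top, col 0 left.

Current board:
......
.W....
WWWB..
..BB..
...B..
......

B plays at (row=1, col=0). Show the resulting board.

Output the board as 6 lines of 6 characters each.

Answer: ......
BW....
WBWB..
..BB..
...B..
......

Derivation:
Place B at (1,0); scan 8 dirs for brackets.
Dir NW: edge -> no flip
Dir N: first cell '.' (not opp) -> no flip
Dir NE: first cell '.' (not opp) -> no flip
Dir W: edge -> no flip
Dir E: opp run (1,1), next='.' -> no flip
Dir SW: edge -> no flip
Dir S: opp run (2,0), next='.' -> no flip
Dir SE: opp run (2,1) capped by B -> flip
All flips: (2,1)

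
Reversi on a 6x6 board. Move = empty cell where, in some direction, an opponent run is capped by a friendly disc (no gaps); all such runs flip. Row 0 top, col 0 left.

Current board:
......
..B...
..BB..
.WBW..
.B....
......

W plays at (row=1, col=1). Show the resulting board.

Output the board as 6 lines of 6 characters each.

Place W at (1,1); scan 8 dirs for brackets.
Dir NW: first cell '.' (not opp) -> no flip
Dir N: first cell '.' (not opp) -> no flip
Dir NE: first cell '.' (not opp) -> no flip
Dir W: first cell '.' (not opp) -> no flip
Dir E: opp run (1,2), next='.' -> no flip
Dir SW: first cell '.' (not opp) -> no flip
Dir S: first cell '.' (not opp) -> no flip
Dir SE: opp run (2,2) capped by W -> flip
All flips: (2,2)

Answer: ......
.WB...
..WB..
.WBW..
.B....
......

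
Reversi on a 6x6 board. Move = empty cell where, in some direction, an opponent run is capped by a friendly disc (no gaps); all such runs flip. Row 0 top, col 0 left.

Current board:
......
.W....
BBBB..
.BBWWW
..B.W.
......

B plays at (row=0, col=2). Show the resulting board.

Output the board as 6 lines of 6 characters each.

Place B at (0,2); scan 8 dirs for brackets.
Dir NW: edge -> no flip
Dir N: edge -> no flip
Dir NE: edge -> no flip
Dir W: first cell '.' (not opp) -> no flip
Dir E: first cell '.' (not opp) -> no flip
Dir SW: opp run (1,1) capped by B -> flip
Dir S: first cell '.' (not opp) -> no flip
Dir SE: first cell '.' (not opp) -> no flip
All flips: (1,1)

Answer: ..B...
.B....
BBBB..
.BBWWW
..B.W.
......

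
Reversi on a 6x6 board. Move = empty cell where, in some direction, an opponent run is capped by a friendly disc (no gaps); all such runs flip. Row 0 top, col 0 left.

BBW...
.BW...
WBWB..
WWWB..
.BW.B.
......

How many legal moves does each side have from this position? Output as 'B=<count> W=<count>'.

-- B to move --
(0,3): flips 2 -> legal
(1,0): no bracket -> illegal
(1,3): flips 1 -> legal
(4,0): no bracket -> illegal
(4,3): flips 2 -> legal
(5,1): flips 1 -> legal
(5,2): no bracket -> illegal
(5,3): no bracket -> illegal
B mobility = 4
-- W to move --
(1,0): flips 2 -> legal
(1,3): no bracket -> illegal
(1,4): flips 1 -> legal
(2,4): flips 2 -> legal
(3,4): flips 2 -> legal
(3,5): no bracket -> illegal
(4,0): flips 1 -> legal
(4,3): no bracket -> illegal
(4,5): no bracket -> illegal
(5,0): flips 1 -> legal
(5,1): flips 1 -> legal
(5,2): flips 1 -> legal
(5,3): no bracket -> illegal
(5,4): no bracket -> illegal
(5,5): flips 2 -> legal
W mobility = 9

Answer: B=4 W=9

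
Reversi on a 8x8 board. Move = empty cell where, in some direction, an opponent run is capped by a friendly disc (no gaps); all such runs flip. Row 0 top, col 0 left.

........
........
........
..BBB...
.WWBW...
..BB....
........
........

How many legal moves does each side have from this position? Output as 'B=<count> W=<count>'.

-- B to move --
(3,0): flips 1 -> legal
(3,1): flips 1 -> legal
(3,5): flips 1 -> legal
(4,0): flips 2 -> legal
(4,5): flips 1 -> legal
(5,0): flips 1 -> legal
(5,1): flips 1 -> legal
(5,4): flips 1 -> legal
(5,5): flips 1 -> legal
B mobility = 9
-- W to move --
(2,1): no bracket -> illegal
(2,2): flips 2 -> legal
(2,3): flips 1 -> legal
(2,4): flips 2 -> legal
(2,5): no bracket -> illegal
(3,1): no bracket -> illegal
(3,5): no bracket -> illegal
(4,5): no bracket -> illegal
(5,1): no bracket -> illegal
(5,4): no bracket -> illegal
(6,1): no bracket -> illegal
(6,2): flips 2 -> legal
(6,3): flips 1 -> legal
(6,4): flips 1 -> legal
W mobility = 6

Answer: B=9 W=6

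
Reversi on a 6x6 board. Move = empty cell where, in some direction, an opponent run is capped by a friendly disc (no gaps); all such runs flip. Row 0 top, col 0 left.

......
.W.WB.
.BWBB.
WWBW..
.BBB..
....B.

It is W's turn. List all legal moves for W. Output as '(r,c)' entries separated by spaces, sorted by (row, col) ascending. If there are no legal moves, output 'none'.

(0,3): no bracket -> illegal
(0,4): no bracket -> illegal
(0,5): no bracket -> illegal
(1,0): no bracket -> illegal
(1,2): flips 1 -> legal
(1,5): flips 2 -> legal
(2,0): flips 1 -> legal
(2,5): flips 2 -> legal
(3,4): no bracket -> illegal
(3,5): flips 1 -> legal
(4,0): no bracket -> illegal
(4,4): no bracket -> illegal
(4,5): no bracket -> illegal
(5,0): no bracket -> illegal
(5,1): flips 2 -> legal
(5,2): flips 3 -> legal
(5,3): flips 2 -> legal
(5,5): no bracket -> illegal

Answer: (1,2) (1,5) (2,0) (2,5) (3,5) (5,1) (5,2) (5,3)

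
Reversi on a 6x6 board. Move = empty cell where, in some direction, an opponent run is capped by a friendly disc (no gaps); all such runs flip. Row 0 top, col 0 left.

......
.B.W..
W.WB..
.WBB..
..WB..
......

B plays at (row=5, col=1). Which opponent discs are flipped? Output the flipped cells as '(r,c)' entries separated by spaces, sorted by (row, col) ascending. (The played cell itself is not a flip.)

Dir NW: first cell '.' (not opp) -> no flip
Dir N: first cell '.' (not opp) -> no flip
Dir NE: opp run (4,2) capped by B -> flip
Dir W: first cell '.' (not opp) -> no flip
Dir E: first cell '.' (not opp) -> no flip
Dir SW: edge -> no flip
Dir S: edge -> no flip
Dir SE: edge -> no flip

Answer: (4,2)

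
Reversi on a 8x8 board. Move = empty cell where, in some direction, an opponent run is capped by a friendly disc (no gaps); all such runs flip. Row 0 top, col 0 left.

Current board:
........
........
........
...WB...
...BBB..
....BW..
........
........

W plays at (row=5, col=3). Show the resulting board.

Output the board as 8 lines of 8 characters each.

Place W at (5,3); scan 8 dirs for brackets.
Dir NW: first cell '.' (not opp) -> no flip
Dir N: opp run (4,3) capped by W -> flip
Dir NE: opp run (4,4), next='.' -> no flip
Dir W: first cell '.' (not opp) -> no flip
Dir E: opp run (5,4) capped by W -> flip
Dir SW: first cell '.' (not opp) -> no flip
Dir S: first cell '.' (not opp) -> no flip
Dir SE: first cell '.' (not opp) -> no flip
All flips: (4,3) (5,4)

Answer: ........
........
........
...WB...
...WBB..
...WWW..
........
........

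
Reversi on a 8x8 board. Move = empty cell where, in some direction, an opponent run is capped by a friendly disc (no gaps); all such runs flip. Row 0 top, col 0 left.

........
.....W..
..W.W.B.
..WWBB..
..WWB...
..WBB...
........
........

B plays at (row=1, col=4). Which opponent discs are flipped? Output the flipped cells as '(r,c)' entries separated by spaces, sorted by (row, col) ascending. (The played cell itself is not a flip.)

Answer: (2,4)

Derivation:
Dir NW: first cell '.' (not opp) -> no flip
Dir N: first cell '.' (not opp) -> no flip
Dir NE: first cell '.' (not opp) -> no flip
Dir W: first cell '.' (not opp) -> no flip
Dir E: opp run (1,5), next='.' -> no flip
Dir SW: first cell '.' (not opp) -> no flip
Dir S: opp run (2,4) capped by B -> flip
Dir SE: first cell '.' (not opp) -> no flip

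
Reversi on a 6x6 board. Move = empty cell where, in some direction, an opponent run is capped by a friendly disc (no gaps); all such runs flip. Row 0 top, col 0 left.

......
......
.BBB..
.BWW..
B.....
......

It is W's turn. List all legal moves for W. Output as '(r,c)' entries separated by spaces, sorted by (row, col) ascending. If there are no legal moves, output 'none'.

(1,0): flips 1 -> legal
(1,1): flips 1 -> legal
(1,2): flips 1 -> legal
(1,3): flips 1 -> legal
(1,4): flips 1 -> legal
(2,0): no bracket -> illegal
(2,4): no bracket -> illegal
(3,0): flips 1 -> legal
(3,4): no bracket -> illegal
(4,1): no bracket -> illegal
(4,2): no bracket -> illegal
(5,0): no bracket -> illegal
(5,1): no bracket -> illegal

Answer: (1,0) (1,1) (1,2) (1,3) (1,4) (3,0)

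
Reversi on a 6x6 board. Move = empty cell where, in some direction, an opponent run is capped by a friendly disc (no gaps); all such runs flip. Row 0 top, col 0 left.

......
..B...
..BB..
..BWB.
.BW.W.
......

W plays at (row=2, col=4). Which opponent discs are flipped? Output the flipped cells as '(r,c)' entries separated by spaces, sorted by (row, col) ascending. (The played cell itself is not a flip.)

Answer: (3,4)

Derivation:
Dir NW: first cell '.' (not opp) -> no flip
Dir N: first cell '.' (not opp) -> no flip
Dir NE: first cell '.' (not opp) -> no flip
Dir W: opp run (2,3) (2,2), next='.' -> no flip
Dir E: first cell '.' (not opp) -> no flip
Dir SW: first cell 'W' (not opp) -> no flip
Dir S: opp run (3,4) capped by W -> flip
Dir SE: first cell '.' (not opp) -> no flip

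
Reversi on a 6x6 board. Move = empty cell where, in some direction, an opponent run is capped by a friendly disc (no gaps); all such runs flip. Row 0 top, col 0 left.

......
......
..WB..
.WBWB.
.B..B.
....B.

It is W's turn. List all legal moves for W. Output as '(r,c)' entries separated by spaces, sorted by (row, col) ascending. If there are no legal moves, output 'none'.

Answer: (1,3) (2,4) (3,5) (4,2) (5,1) (5,5)

Derivation:
(1,2): no bracket -> illegal
(1,3): flips 1 -> legal
(1,4): no bracket -> illegal
(2,1): no bracket -> illegal
(2,4): flips 1 -> legal
(2,5): no bracket -> illegal
(3,0): no bracket -> illegal
(3,5): flips 1 -> legal
(4,0): no bracket -> illegal
(4,2): flips 1 -> legal
(4,3): no bracket -> illegal
(4,5): no bracket -> illegal
(5,0): no bracket -> illegal
(5,1): flips 1 -> legal
(5,2): no bracket -> illegal
(5,3): no bracket -> illegal
(5,5): flips 1 -> legal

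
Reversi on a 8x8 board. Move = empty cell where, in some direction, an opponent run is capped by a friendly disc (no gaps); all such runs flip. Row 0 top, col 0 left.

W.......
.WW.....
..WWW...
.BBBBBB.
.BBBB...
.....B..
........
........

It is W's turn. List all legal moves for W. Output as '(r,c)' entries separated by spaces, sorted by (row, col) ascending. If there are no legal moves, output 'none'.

(2,0): no bracket -> illegal
(2,1): no bracket -> illegal
(2,5): no bracket -> illegal
(2,6): no bracket -> illegal
(2,7): no bracket -> illegal
(3,0): no bracket -> illegal
(3,7): no bracket -> illegal
(4,0): flips 1 -> legal
(4,5): flips 1 -> legal
(4,6): flips 1 -> legal
(4,7): no bracket -> illegal
(5,0): flips 2 -> legal
(5,1): flips 2 -> legal
(5,2): flips 2 -> legal
(5,3): flips 2 -> legal
(5,4): flips 2 -> legal
(5,6): no bracket -> illegal
(6,4): no bracket -> illegal
(6,5): no bracket -> illegal
(6,6): flips 3 -> legal

Answer: (4,0) (4,5) (4,6) (5,0) (5,1) (5,2) (5,3) (5,4) (6,6)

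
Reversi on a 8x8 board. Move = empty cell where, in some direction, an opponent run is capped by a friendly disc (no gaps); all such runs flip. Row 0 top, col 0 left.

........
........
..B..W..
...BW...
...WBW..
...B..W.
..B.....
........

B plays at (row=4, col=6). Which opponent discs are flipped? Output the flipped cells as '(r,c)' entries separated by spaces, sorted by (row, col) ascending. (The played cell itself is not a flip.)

Dir NW: first cell '.' (not opp) -> no flip
Dir N: first cell '.' (not opp) -> no flip
Dir NE: first cell '.' (not opp) -> no flip
Dir W: opp run (4,5) capped by B -> flip
Dir E: first cell '.' (not opp) -> no flip
Dir SW: first cell '.' (not opp) -> no flip
Dir S: opp run (5,6), next='.' -> no flip
Dir SE: first cell '.' (not opp) -> no flip

Answer: (4,5)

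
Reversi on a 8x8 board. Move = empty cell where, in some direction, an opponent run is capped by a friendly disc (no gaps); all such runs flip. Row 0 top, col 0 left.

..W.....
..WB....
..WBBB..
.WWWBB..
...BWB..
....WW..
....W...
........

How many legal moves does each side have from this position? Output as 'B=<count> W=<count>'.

-- B to move --
(0,1): flips 1 -> legal
(0,3): no bracket -> illegal
(1,1): flips 1 -> legal
(2,0): no bracket -> illegal
(2,1): flips 2 -> legal
(3,0): flips 3 -> legal
(4,0): flips 2 -> legal
(4,1): flips 1 -> legal
(4,2): flips 1 -> legal
(4,6): no bracket -> illegal
(5,3): flips 1 -> legal
(5,6): no bracket -> illegal
(6,3): flips 1 -> legal
(6,5): flips 2 -> legal
(6,6): no bracket -> illegal
(7,3): no bracket -> illegal
(7,4): flips 3 -> legal
(7,5): no bracket -> illegal
B mobility = 11
-- W to move --
(0,3): flips 2 -> legal
(0,4): flips 1 -> legal
(1,4): flips 4 -> legal
(1,5): flips 4 -> legal
(1,6): no bracket -> illegal
(2,6): flips 4 -> legal
(3,6): flips 3 -> legal
(4,2): flips 1 -> legal
(4,6): flips 4 -> legal
(5,2): no bracket -> illegal
(5,3): flips 1 -> legal
(5,6): flips 3 -> legal
W mobility = 10

Answer: B=11 W=10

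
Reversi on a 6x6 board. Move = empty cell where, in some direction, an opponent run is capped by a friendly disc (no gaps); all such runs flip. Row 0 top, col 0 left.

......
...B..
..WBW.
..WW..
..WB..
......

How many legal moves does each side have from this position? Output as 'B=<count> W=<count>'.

Answer: B=5 W=7

Derivation:
-- B to move --
(1,1): no bracket -> illegal
(1,2): no bracket -> illegal
(1,4): no bracket -> illegal
(1,5): no bracket -> illegal
(2,1): flips 2 -> legal
(2,5): flips 1 -> legal
(3,1): flips 1 -> legal
(3,4): no bracket -> illegal
(3,5): flips 1 -> legal
(4,1): flips 2 -> legal
(4,4): no bracket -> illegal
(5,1): no bracket -> illegal
(5,2): no bracket -> illegal
(5,3): no bracket -> illegal
B mobility = 5
-- W to move --
(0,2): flips 1 -> legal
(0,3): flips 2 -> legal
(0,4): flips 1 -> legal
(1,2): no bracket -> illegal
(1,4): flips 1 -> legal
(3,4): no bracket -> illegal
(4,4): flips 1 -> legal
(5,2): no bracket -> illegal
(5,3): flips 1 -> legal
(5,4): flips 1 -> legal
W mobility = 7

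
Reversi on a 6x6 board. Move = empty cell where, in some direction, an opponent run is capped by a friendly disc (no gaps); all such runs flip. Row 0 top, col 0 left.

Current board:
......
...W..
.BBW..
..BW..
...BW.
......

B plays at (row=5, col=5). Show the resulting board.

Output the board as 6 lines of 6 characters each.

Answer: ......
...W..
.BBW..
..BB..
...BB.
.....B

Derivation:
Place B at (5,5); scan 8 dirs for brackets.
Dir NW: opp run (4,4) (3,3) capped by B -> flip
Dir N: first cell '.' (not opp) -> no flip
Dir NE: edge -> no flip
Dir W: first cell '.' (not opp) -> no flip
Dir E: edge -> no flip
Dir SW: edge -> no flip
Dir S: edge -> no flip
Dir SE: edge -> no flip
All flips: (3,3) (4,4)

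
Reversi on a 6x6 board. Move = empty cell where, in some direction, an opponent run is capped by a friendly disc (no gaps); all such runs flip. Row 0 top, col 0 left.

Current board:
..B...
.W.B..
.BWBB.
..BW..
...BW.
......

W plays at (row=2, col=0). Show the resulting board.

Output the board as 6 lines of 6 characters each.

Answer: ..B...
.W.B..
WWWBB.
..BW..
...BW.
......

Derivation:
Place W at (2,0); scan 8 dirs for brackets.
Dir NW: edge -> no flip
Dir N: first cell '.' (not opp) -> no flip
Dir NE: first cell 'W' (not opp) -> no flip
Dir W: edge -> no flip
Dir E: opp run (2,1) capped by W -> flip
Dir SW: edge -> no flip
Dir S: first cell '.' (not opp) -> no flip
Dir SE: first cell '.' (not opp) -> no flip
All flips: (2,1)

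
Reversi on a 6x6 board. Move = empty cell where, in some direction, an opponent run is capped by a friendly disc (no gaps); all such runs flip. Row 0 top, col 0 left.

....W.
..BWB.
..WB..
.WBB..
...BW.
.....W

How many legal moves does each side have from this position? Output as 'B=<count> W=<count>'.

Answer: B=5 W=7

Derivation:
-- B to move --
(0,2): no bracket -> illegal
(0,3): flips 1 -> legal
(0,5): no bracket -> illegal
(1,1): flips 1 -> legal
(1,5): no bracket -> illegal
(2,0): no bracket -> illegal
(2,1): flips 1 -> legal
(2,4): no bracket -> illegal
(3,0): flips 1 -> legal
(3,4): no bracket -> illegal
(3,5): no bracket -> illegal
(4,0): no bracket -> illegal
(4,1): no bracket -> illegal
(4,2): no bracket -> illegal
(4,5): flips 1 -> legal
(5,3): no bracket -> illegal
(5,4): no bracket -> illegal
B mobility = 5
-- W to move --
(0,1): no bracket -> illegal
(0,2): flips 1 -> legal
(0,3): no bracket -> illegal
(0,5): no bracket -> illegal
(1,1): flips 1 -> legal
(1,5): flips 1 -> legal
(2,1): no bracket -> illegal
(2,4): flips 2 -> legal
(2,5): no bracket -> illegal
(3,4): flips 2 -> legal
(4,1): no bracket -> illegal
(4,2): flips 2 -> legal
(5,2): no bracket -> illegal
(5,3): flips 3 -> legal
(5,4): no bracket -> illegal
W mobility = 7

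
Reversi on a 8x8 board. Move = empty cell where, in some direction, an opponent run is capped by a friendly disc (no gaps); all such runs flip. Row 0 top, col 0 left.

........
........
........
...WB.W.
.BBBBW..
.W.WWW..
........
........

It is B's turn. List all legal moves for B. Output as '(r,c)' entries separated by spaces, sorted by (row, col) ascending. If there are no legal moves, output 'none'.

(2,2): flips 1 -> legal
(2,3): flips 1 -> legal
(2,4): flips 1 -> legal
(2,5): no bracket -> illegal
(2,6): no bracket -> illegal
(2,7): no bracket -> illegal
(3,2): flips 1 -> legal
(3,5): no bracket -> illegal
(3,7): no bracket -> illegal
(4,0): no bracket -> illegal
(4,6): flips 1 -> legal
(4,7): no bracket -> illegal
(5,0): no bracket -> illegal
(5,2): no bracket -> illegal
(5,6): flips 1 -> legal
(6,0): flips 1 -> legal
(6,1): flips 1 -> legal
(6,2): flips 1 -> legal
(6,3): flips 1 -> legal
(6,4): flips 2 -> legal
(6,5): flips 1 -> legal
(6,6): flips 1 -> legal

Answer: (2,2) (2,3) (2,4) (3,2) (4,6) (5,6) (6,0) (6,1) (6,2) (6,3) (6,4) (6,5) (6,6)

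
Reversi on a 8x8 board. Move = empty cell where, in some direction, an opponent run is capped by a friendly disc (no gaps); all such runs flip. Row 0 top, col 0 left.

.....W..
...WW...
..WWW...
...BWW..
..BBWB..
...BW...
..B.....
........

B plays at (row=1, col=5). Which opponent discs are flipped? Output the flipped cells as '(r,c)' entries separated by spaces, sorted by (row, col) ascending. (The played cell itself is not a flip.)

Dir NW: first cell '.' (not opp) -> no flip
Dir N: opp run (0,5), next=edge -> no flip
Dir NE: first cell '.' (not opp) -> no flip
Dir W: opp run (1,4) (1,3), next='.' -> no flip
Dir E: first cell '.' (not opp) -> no flip
Dir SW: opp run (2,4) capped by B -> flip
Dir S: first cell '.' (not opp) -> no flip
Dir SE: first cell '.' (not opp) -> no flip

Answer: (2,4)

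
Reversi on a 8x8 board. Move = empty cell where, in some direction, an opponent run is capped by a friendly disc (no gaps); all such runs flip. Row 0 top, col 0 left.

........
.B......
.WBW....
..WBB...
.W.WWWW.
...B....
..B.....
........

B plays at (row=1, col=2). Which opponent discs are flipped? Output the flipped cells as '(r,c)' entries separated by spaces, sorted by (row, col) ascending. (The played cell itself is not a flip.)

Dir NW: first cell '.' (not opp) -> no flip
Dir N: first cell '.' (not opp) -> no flip
Dir NE: first cell '.' (not opp) -> no flip
Dir W: first cell 'B' (not opp) -> no flip
Dir E: first cell '.' (not opp) -> no flip
Dir SW: opp run (2,1), next='.' -> no flip
Dir S: first cell 'B' (not opp) -> no flip
Dir SE: opp run (2,3) capped by B -> flip

Answer: (2,3)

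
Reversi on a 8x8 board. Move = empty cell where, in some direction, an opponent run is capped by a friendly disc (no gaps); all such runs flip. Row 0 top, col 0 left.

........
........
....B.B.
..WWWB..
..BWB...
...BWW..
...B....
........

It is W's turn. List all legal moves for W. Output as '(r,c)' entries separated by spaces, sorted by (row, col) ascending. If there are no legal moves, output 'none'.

(1,3): no bracket -> illegal
(1,4): flips 1 -> legal
(1,5): flips 1 -> legal
(1,6): no bracket -> illegal
(1,7): no bracket -> illegal
(2,3): no bracket -> illegal
(2,5): no bracket -> illegal
(2,7): no bracket -> illegal
(3,1): no bracket -> illegal
(3,6): flips 1 -> legal
(3,7): no bracket -> illegal
(4,1): flips 1 -> legal
(4,5): flips 1 -> legal
(4,6): no bracket -> illegal
(5,1): flips 1 -> legal
(5,2): flips 2 -> legal
(6,2): no bracket -> illegal
(6,4): no bracket -> illegal
(7,2): flips 1 -> legal
(7,3): flips 2 -> legal
(7,4): no bracket -> illegal

Answer: (1,4) (1,5) (3,6) (4,1) (4,5) (5,1) (5,2) (7,2) (7,3)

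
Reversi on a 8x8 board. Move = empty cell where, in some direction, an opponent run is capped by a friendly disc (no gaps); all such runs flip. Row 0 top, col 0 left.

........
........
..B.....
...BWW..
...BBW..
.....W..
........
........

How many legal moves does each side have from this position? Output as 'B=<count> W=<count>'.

-- B to move --
(2,3): no bracket -> illegal
(2,4): flips 1 -> legal
(2,5): flips 1 -> legal
(2,6): flips 1 -> legal
(3,6): flips 2 -> legal
(4,6): flips 1 -> legal
(5,4): no bracket -> illegal
(5,6): no bracket -> illegal
(6,4): no bracket -> illegal
(6,5): no bracket -> illegal
(6,6): flips 1 -> legal
B mobility = 6
-- W to move --
(1,1): flips 3 -> legal
(1,2): no bracket -> illegal
(1,3): no bracket -> illegal
(2,1): no bracket -> illegal
(2,3): no bracket -> illegal
(2,4): no bracket -> illegal
(3,1): no bracket -> illegal
(3,2): flips 1 -> legal
(4,2): flips 2 -> legal
(5,2): flips 1 -> legal
(5,3): flips 1 -> legal
(5,4): flips 1 -> legal
W mobility = 6

Answer: B=6 W=6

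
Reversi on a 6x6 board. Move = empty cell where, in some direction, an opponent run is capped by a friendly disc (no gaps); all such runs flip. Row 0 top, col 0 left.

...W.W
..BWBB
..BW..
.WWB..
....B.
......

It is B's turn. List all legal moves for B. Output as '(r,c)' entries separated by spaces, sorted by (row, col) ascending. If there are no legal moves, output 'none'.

(0,2): no bracket -> illegal
(0,4): flips 1 -> legal
(2,0): no bracket -> illegal
(2,1): no bracket -> illegal
(2,4): flips 1 -> legal
(3,0): flips 2 -> legal
(3,4): flips 1 -> legal
(4,0): flips 1 -> legal
(4,1): flips 2 -> legal
(4,2): flips 1 -> legal
(4,3): no bracket -> illegal

Answer: (0,4) (2,4) (3,0) (3,4) (4,0) (4,1) (4,2)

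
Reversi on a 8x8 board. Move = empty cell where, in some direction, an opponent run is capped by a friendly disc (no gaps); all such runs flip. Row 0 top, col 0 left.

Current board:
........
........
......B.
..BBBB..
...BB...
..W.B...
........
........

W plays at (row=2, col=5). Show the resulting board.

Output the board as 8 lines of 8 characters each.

Answer: ........
........
.....WB.
..BBWB..
...WB...
..W.B...
........
........

Derivation:
Place W at (2,5); scan 8 dirs for brackets.
Dir NW: first cell '.' (not opp) -> no flip
Dir N: first cell '.' (not opp) -> no flip
Dir NE: first cell '.' (not opp) -> no flip
Dir W: first cell '.' (not opp) -> no flip
Dir E: opp run (2,6), next='.' -> no flip
Dir SW: opp run (3,4) (4,3) capped by W -> flip
Dir S: opp run (3,5), next='.' -> no flip
Dir SE: first cell '.' (not opp) -> no flip
All flips: (3,4) (4,3)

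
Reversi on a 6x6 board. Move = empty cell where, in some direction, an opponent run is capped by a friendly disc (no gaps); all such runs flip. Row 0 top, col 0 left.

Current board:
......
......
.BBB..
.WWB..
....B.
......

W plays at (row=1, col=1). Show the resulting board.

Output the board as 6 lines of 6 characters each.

Answer: ......
.W....
.WBB..
.WWB..
....B.
......

Derivation:
Place W at (1,1); scan 8 dirs for brackets.
Dir NW: first cell '.' (not opp) -> no flip
Dir N: first cell '.' (not opp) -> no flip
Dir NE: first cell '.' (not opp) -> no flip
Dir W: first cell '.' (not opp) -> no flip
Dir E: first cell '.' (not opp) -> no flip
Dir SW: first cell '.' (not opp) -> no flip
Dir S: opp run (2,1) capped by W -> flip
Dir SE: opp run (2,2) (3,3) (4,4), next='.' -> no flip
All flips: (2,1)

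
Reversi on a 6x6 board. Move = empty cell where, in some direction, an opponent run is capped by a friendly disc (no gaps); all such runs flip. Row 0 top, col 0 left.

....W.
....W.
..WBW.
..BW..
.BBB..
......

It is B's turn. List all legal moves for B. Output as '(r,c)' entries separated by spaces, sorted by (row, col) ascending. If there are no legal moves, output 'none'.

Answer: (0,5) (1,2) (1,5) (2,1) (2,5) (3,4)

Derivation:
(0,3): no bracket -> illegal
(0,5): flips 1 -> legal
(1,1): no bracket -> illegal
(1,2): flips 1 -> legal
(1,3): no bracket -> illegal
(1,5): flips 2 -> legal
(2,1): flips 1 -> legal
(2,5): flips 1 -> legal
(3,1): no bracket -> illegal
(3,4): flips 1 -> legal
(3,5): no bracket -> illegal
(4,4): no bracket -> illegal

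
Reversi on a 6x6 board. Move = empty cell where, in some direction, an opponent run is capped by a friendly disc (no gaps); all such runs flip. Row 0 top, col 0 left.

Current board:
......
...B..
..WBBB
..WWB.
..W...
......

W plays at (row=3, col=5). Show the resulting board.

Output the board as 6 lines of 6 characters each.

Place W at (3,5); scan 8 dirs for brackets.
Dir NW: opp run (2,4) (1,3), next='.' -> no flip
Dir N: opp run (2,5), next='.' -> no flip
Dir NE: edge -> no flip
Dir W: opp run (3,4) capped by W -> flip
Dir E: edge -> no flip
Dir SW: first cell '.' (not opp) -> no flip
Dir S: first cell '.' (not opp) -> no flip
Dir SE: edge -> no flip
All flips: (3,4)

Answer: ......
...B..
..WBBB
..WWWW
..W...
......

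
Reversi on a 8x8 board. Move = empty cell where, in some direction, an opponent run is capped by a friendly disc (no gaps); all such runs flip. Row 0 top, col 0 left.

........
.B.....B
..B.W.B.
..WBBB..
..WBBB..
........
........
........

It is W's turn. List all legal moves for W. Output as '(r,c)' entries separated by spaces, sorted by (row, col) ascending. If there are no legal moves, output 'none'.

Answer: (1,2) (3,6) (4,6) (5,4)

Derivation:
(0,0): no bracket -> illegal
(0,1): no bracket -> illegal
(0,2): no bracket -> illegal
(0,6): no bracket -> illegal
(0,7): no bracket -> illegal
(1,0): no bracket -> illegal
(1,2): flips 1 -> legal
(1,3): no bracket -> illegal
(1,5): no bracket -> illegal
(1,6): no bracket -> illegal
(2,0): no bracket -> illegal
(2,1): no bracket -> illegal
(2,3): no bracket -> illegal
(2,5): no bracket -> illegal
(2,7): no bracket -> illegal
(3,1): no bracket -> illegal
(3,6): flips 3 -> legal
(3,7): no bracket -> illegal
(4,6): flips 4 -> legal
(5,2): no bracket -> illegal
(5,3): no bracket -> illegal
(5,4): flips 3 -> legal
(5,5): no bracket -> illegal
(5,6): no bracket -> illegal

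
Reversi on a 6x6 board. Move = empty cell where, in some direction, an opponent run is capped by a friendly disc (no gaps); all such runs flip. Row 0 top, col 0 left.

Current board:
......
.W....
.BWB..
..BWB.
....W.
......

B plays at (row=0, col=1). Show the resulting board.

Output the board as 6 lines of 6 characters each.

Answer: .B....
.B....
.BWB..
..BWB.
....W.
......

Derivation:
Place B at (0,1); scan 8 dirs for brackets.
Dir NW: edge -> no flip
Dir N: edge -> no flip
Dir NE: edge -> no flip
Dir W: first cell '.' (not opp) -> no flip
Dir E: first cell '.' (not opp) -> no flip
Dir SW: first cell '.' (not opp) -> no flip
Dir S: opp run (1,1) capped by B -> flip
Dir SE: first cell '.' (not opp) -> no flip
All flips: (1,1)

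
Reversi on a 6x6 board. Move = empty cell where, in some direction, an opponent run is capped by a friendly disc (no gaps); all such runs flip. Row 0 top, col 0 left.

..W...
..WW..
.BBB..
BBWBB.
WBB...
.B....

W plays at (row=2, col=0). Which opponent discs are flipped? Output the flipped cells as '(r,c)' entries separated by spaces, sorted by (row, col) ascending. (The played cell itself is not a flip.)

Dir NW: edge -> no flip
Dir N: first cell '.' (not opp) -> no flip
Dir NE: first cell '.' (not opp) -> no flip
Dir W: edge -> no flip
Dir E: opp run (2,1) (2,2) (2,3), next='.' -> no flip
Dir SW: edge -> no flip
Dir S: opp run (3,0) capped by W -> flip
Dir SE: opp run (3,1) (4,2), next='.' -> no flip

Answer: (3,0)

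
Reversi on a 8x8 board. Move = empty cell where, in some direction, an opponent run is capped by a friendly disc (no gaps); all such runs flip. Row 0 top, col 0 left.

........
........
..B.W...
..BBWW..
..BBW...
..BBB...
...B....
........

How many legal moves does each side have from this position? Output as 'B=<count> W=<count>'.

Answer: B=7 W=7

Derivation:
-- B to move --
(1,3): no bracket -> illegal
(1,4): flips 3 -> legal
(1,5): flips 1 -> legal
(2,3): no bracket -> illegal
(2,5): flips 1 -> legal
(2,6): flips 2 -> legal
(3,6): flips 2 -> legal
(4,5): flips 1 -> legal
(4,6): no bracket -> illegal
(5,5): flips 1 -> legal
B mobility = 7
-- W to move --
(1,1): flips 2 -> legal
(1,2): no bracket -> illegal
(1,3): no bracket -> illegal
(2,1): no bracket -> illegal
(2,3): no bracket -> illegal
(3,1): flips 2 -> legal
(4,1): flips 2 -> legal
(4,5): no bracket -> illegal
(5,1): flips 2 -> legal
(5,5): no bracket -> illegal
(6,1): flips 2 -> legal
(6,2): flips 1 -> legal
(6,4): flips 1 -> legal
(6,5): no bracket -> illegal
(7,2): no bracket -> illegal
(7,3): no bracket -> illegal
(7,4): no bracket -> illegal
W mobility = 7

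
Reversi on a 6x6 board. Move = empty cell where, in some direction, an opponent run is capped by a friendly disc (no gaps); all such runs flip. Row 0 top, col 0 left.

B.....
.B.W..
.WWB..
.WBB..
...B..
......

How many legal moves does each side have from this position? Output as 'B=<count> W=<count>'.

Answer: B=6 W=7

Derivation:
-- B to move --
(0,2): no bracket -> illegal
(0,3): flips 1 -> legal
(0,4): no bracket -> illegal
(1,0): flips 1 -> legal
(1,2): flips 1 -> legal
(1,4): no bracket -> illegal
(2,0): flips 2 -> legal
(2,4): no bracket -> illegal
(3,0): flips 1 -> legal
(4,0): no bracket -> illegal
(4,1): flips 2 -> legal
(4,2): no bracket -> illegal
B mobility = 6
-- W to move --
(0,1): flips 1 -> legal
(0,2): no bracket -> illegal
(1,0): no bracket -> illegal
(1,2): no bracket -> illegal
(1,4): no bracket -> illegal
(2,0): no bracket -> illegal
(2,4): flips 1 -> legal
(3,4): flips 2 -> legal
(4,1): no bracket -> illegal
(4,2): flips 1 -> legal
(4,4): flips 1 -> legal
(5,2): no bracket -> illegal
(5,3): flips 3 -> legal
(5,4): flips 2 -> legal
W mobility = 7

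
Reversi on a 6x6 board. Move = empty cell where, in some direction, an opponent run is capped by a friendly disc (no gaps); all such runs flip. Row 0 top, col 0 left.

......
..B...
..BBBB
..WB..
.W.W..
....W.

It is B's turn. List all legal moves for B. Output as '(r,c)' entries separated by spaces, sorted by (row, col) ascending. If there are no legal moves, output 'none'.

Answer: (3,1) (4,2) (5,0) (5,3)

Derivation:
(2,1): no bracket -> illegal
(3,0): no bracket -> illegal
(3,1): flips 1 -> legal
(3,4): no bracket -> illegal
(4,0): no bracket -> illegal
(4,2): flips 1 -> legal
(4,4): no bracket -> illegal
(4,5): no bracket -> illegal
(5,0): flips 2 -> legal
(5,1): no bracket -> illegal
(5,2): no bracket -> illegal
(5,3): flips 1 -> legal
(5,5): no bracket -> illegal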